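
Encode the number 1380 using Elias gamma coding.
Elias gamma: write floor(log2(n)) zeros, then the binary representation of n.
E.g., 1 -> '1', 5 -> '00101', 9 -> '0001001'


num_bits = floor(log2(1380)) + 1 = 11
leading_zeros = num_bits - 1 = 10
binary(1380) = 10101100100

Elias gamma(1380) = '0000000000' + '10101100100' = 000000000010101100100 (21 bits)


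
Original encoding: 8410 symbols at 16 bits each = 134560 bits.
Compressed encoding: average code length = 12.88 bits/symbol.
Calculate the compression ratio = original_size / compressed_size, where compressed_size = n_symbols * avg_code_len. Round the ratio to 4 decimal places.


original_size = n_symbols * orig_bits = 8410 * 16 = 134560 bits
compressed_size = n_symbols * avg_code_len = 8410 * 12.88 = 108320.8 bits
ratio = original_size / compressed_size = 134560 / 108320.8 = 1.2422

Compression ratio = 1.2422


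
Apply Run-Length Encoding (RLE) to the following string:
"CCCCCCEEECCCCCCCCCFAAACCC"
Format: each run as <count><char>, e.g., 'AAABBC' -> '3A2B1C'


Scanning runs left to right:
  i=0: run of 'C' x 6 -> '6C'
  i=6: run of 'E' x 3 -> '3E'
  i=9: run of 'C' x 9 -> '9C'
  i=18: run of 'F' x 1 -> '1F'
  i=19: run of 'A' x 3 -> '3A'
  i=22: run of 'C' x 3 -> '3C'

RLE = 6C3E9C1F3A3C


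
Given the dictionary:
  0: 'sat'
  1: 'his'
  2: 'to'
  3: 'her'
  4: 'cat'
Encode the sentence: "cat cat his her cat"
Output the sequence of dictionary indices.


Look up each word in the dictionary:
  'cat' -> 4
  'cat' -> 4
  'his' -> 1
  'her' -> 3
  'cat' -> 4

Encoded: [4, 4, 1, 3, 4]


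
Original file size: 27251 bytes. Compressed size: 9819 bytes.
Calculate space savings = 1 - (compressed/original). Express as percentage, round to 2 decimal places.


ratio = compressed/original = 9819/27251 = 0.360317
savings = 1 - ratio = 1 - 0.360317 = 0.639683
as a percentage: 0.639683 * 100 = 63.97%

Space savings = 1 - 9819/27251 = 63.97%


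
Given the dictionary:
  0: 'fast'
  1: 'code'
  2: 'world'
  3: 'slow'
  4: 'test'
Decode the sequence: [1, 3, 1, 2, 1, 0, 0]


Look up each index in the dictionary:
  1 -> 'code'
  3 -> 'slow'
  1 -> 'code'
  2 -> 'world'
  1 -> 'code'
  0 -> 'fast'
  0 -> 'fast'

Decoded: "code slow code world code fast fast"


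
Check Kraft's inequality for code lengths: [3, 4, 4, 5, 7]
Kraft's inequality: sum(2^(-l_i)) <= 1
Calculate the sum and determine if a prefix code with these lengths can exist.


Sum = 2^(-3) + 2^(-4) + 2^(-4) + 2^(-5) + 2^(-7)
    = 0.125 + 0.0625 + 0.0625 + 0.03125 + 0.0078125
    = 37/128 = 0.2890625
Since 0.2890625 <= 1, Kraft's inequality IS satisfied.
A prefix code with these lengths CAN exist.

Kraft sum = 0.2890625. Satisfied.


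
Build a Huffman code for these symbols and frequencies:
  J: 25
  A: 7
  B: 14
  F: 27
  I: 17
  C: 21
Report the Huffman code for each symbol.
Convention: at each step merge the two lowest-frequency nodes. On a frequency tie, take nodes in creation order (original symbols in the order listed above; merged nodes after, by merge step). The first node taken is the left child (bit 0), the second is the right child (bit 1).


Huffman tree construction:
Step 1: Merge A(7) + B(14) = 21
Step 2: Merge I(17) + C(21) = 38
Step 3: Merge (A+B)(21) + J(25) = 46
Step 4: Merge F(27) + (I+C)(38) = 65
Step 5: Merge ((A+B)+J)(46) + (F+(I+C))(65) = 111
Read each symbol's code off the tree from the root (left child = 0, right child = 1).

Codes:
  J: 01 (length 2)
  A: 000 (length 3)
  B: 001 (length 3)
  F: 10 (length 2)
  I: 110 (length 3)
  C: 111 (length 3)
Average code length: 281/111 = 2.5315 bits/symbol


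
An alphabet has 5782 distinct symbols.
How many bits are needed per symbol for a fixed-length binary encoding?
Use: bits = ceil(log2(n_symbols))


log2(5782) = 12.4974
Bracket: 2^12 = 4096 < 5782 <= 2^13 = 8192
So ceil(log2(5782)) = 13

bits = ceil(log2(5782)) = ceil(12.4974) = 13 bits


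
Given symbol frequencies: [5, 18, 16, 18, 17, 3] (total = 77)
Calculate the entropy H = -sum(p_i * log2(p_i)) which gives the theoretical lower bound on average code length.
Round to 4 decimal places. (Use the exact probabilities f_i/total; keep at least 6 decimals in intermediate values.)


Per-symbol terms -p_i * log2(p_i) with p_i = f_i/77:
  p = 5/77 = 0.064935: log2(p) = -3.944858, -p*log2(p) = 0.256160
  p = 18/77 = 0.233766: log2(p) = -2.096862, -p*log2(p) = 0.490175
  p = 16/77 = 0.207792: log2(p) = -2.266787, -p*log2(p) = 0.471021
  p = 18/77 = 0.233766: log2(p) = -2.096862, -p*log2(p) = 0.490175
  p = 17/77 = 0.220779: log2(p) = -2.179324, -p*log2(p) = 0.481149
  p = 3/77 = 0.038961: log2(p) = -4.681824, -p*log2(p) = 0.182409
H = 0.256160 + 0.490175 + 0.471021 + 0.490175 + 0.481149 + 0.182409 = 2.371089

H = 2.3711 bits/symbol


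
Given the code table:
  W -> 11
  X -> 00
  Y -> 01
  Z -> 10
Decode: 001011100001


Decoding:
00 -> X
10 -> Z
11 -> W
10 -> Z
00 -> X
01 -> Y


Result: XZWZXY


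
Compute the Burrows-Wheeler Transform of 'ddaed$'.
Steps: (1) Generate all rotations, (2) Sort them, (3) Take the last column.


Rotations (sorted):
  0: $ddaed -> last char: d
  1: aed$dd -> last char: d
  2: d$ddae -> last char: e
  3: daed$d -> last char: d
  4: ddaed$ -> last char: $
  5: ed$dda -> last char: a


BWT = dded$a


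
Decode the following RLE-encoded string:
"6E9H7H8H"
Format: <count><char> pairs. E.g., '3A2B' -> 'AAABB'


Expanding each <count><char> pair:
  6E -> 'EEEEEE'
  9H -> 'HHHHHHHHH'
  7H -> 'HHHHHHH'
  8H -> 'HHHHHHHH'

Decoded = EEEEEEHHHHHHHHHHHHHHHHHHHHHHHH


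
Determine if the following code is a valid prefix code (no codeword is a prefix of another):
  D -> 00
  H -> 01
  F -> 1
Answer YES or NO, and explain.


Checking each pair (does one codeword prefix another?):
  D='00' vs H='01': no prefix
  D='00' vs F='1': no prefix
  H='01' vs D='00': no prefix
  H='01' vs F='1': no prefix
  F='1' vs D='00': no prefix
  F='1' vs H='01': no prefix
No violation found over all pairs.

YES -- this is a valid prefix code. No codeword is a prefix of any other codeword.


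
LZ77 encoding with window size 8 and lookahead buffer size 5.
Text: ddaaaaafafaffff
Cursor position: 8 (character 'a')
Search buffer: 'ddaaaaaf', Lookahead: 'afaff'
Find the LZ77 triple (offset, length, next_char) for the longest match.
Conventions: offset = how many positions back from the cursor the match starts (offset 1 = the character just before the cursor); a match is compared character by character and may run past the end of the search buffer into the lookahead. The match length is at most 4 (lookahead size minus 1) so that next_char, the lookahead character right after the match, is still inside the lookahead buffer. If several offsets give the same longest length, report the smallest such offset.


Try each offset into the search buffer:
  offset=1 (pos 7, char 'f'): match length 0
  offset=2 (pos 6, char 'a'): match length 4
  offset=3 (pos 5, char 'a'): match length 1
  offset=4 (pos 4, char 'a'): match length 1
  offset=5 (pos 3, char 'a'): match length 1
  offset=6 (pos 2, char 'a'): match length 1
  offset=7 (pos 1, char 'd'): match length 0
  offset=8 (pos 0, char 'd'): match length 0
Longest match has length 4 at offset 2.
next_char = character at position 8 + 4 = 12 -> 'f'

Best match: offset=2, length=4 (matching 'afaf' starting at position 6)
LZ77 triple: (2, 4, 'f')


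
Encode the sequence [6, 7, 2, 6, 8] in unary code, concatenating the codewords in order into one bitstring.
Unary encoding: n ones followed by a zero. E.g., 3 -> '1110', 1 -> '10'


Encode each number as n ones followed by a terminating 0:
  6 -> 1111110 (7 bits)
  7 -> 11111110 (8 bits)
  2 -> 110 (3 bits)
  6 -> 1111110 (7 bits)
  8 -> 111111110 (9 bits)
Total length = 7 + 8 + 3 + 7 + 9 = 34 bits.

Unary([6, 7, 2, 6, 8]) = 1111110111111101101111110111111110 (34 bits)


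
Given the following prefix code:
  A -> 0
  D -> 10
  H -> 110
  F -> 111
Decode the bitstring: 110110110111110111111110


Decoding step by step:
Bits 110 -> H
Bits 110 -> H
Bits 110 -> H
Bits 111 -> F
Bits 110 -> H
Bits 111 -> F
Bits 111 -> F
Bits 110 -> H


Decoded message: HHHFHFFH


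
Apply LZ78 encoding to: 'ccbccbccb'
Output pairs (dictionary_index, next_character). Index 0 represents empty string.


LZ78 encoding steps:
Dictionary: {0: ''}
Step 1: w='' (idx 0), next='c' -> output (0, 'c'), add 'c' as idx 1
Step 2: w='c' (idx 1), next='b' -> output (1, 'b'), add 'cb' as idx 2
Step 3: w='c' (idx 1), next='c' -> output (1, 'c'), add 'cc' as idx 3
Step 4: w='' (idx 0), next='b' -> output (0, 'b'), add 'b' as idx 4
Step 5: w='cc' (idx 3), next='b' -> output (3, 'b'), add 'ccb' as idx 5


Encoded: [(0, 'c'), (1, 'b'), (1, 'c'), (0, 'b'), (3, 'b')]


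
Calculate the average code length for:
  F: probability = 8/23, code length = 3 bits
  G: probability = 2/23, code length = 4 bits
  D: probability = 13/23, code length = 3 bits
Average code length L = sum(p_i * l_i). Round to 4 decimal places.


Weighted contributions p_i * l_i:
  F: (8/23) * 3 = 24/23
  G: (2/23) * 4 = 8/23
  D: (13/23) * 3 = 39/23
Sum = (24 + 8 + 39)/23 = 71/23

L = 71/23 = 3.0870 bits/symbol


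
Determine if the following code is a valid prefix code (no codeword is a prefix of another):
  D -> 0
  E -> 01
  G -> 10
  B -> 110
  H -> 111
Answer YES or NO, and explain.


Checking each pair (does one codeword prefix another?):
  D='0' vs E='01': prefix -- VIOLATION

NO -- this is NOT a valid prefix code. D (0) is a prefix of E (01).


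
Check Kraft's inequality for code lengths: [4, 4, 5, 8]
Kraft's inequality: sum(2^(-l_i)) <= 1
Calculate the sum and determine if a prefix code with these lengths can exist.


Sum = 2^(-4) + 2^(-4) + 2^(-5) + 2^(-8)
    = 0.0625 + 0.0625 + 0.03125 + 0.00390625
    = 41/256 = 0.16015625
Since 0.16015625 <= 1, Kraft's inequality IS satisfied.
A prefix code with these lengths CAN exist.

Kraft sum = 0.16015625. Satisfied.


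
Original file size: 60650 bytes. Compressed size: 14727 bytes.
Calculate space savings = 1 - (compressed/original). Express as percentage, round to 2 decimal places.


ratio = compressed/original = 14727/60650 = 0.242819
savings = 1 - ratio = 1 - 0.242819 = 0.757181
as a percentage: 0.757181 * 100 = 75.72%

Space savings = 1 - 14727/60650 = 75.72%


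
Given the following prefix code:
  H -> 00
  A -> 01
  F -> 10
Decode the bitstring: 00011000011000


Decoding step by step:
Bits 00 -> H
Bits 01 -> A
Bits 10 -> F
Bits 00 -> H
Bits 01 -> A
Bits 10 -> F
Bits 00 -> H


Decoded message: HAFHAFH


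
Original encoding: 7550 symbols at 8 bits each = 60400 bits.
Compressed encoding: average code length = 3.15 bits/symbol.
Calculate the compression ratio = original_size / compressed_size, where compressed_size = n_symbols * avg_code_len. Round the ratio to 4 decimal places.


original_size = n_symbols * orig_bits = 7550 * 8 = 60400 bits
compressed_size = n_symbols * avg_code_len = 7550 * 3.15 = 23782.5 bits
ratio = original_size / compressed_size = 60400 / 23782.5 = 2.5397

Compression ratio = 2.5397


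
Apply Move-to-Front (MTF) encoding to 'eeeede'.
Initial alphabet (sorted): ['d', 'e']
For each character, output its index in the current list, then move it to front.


MTF encoding:
'e': index 1 in ['d', 'e'] -> ['e', 'd']
'e': index 0 in ['e', 'd'] -> ['e', 'd']
'e': index 0 in ['e', 'd'] -> ['e', 'd']
'e': index 0 in ['e', 'd'] -> ['e', 'd']
'd': index 1 in ['e', 'd'] -> ['d', 'e']
'e': index 1 in ['d', 'e'] -> ['e', 'd']


Output: [1, 0, 0, 0, 1, 1]


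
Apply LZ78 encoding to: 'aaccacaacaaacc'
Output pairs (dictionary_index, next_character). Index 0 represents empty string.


LZ78 encoding steps:
Dictionary: {0: ''}
Step 1: w='' (idx 0), next='a' -> output (0, 'a'), add 'a' as idx 1
Step 2: w='a' (idx 1), next='c' -> output (1, 'c'), add 'ac' as idx 2
Step 3: w='' (idx 0), next='c' -> output (0, 'c'), add 'c' as idx 3
Step 4: w='ac' (idx 2), next='a' -> output (2, 'a'), add 'aca' as idx 4
Step 5: w='aca' (idx 4), next='a' -> output (4, 'a'), add 'acaa' as idx 5
Step 6: w='ac' (idx 2), next='c' -> output (2, 'c'), add 'acc' as idx 6


Encoded: [(0, 'a'), (1, 'c'), (0, 'c'), (2, 'a'), (4, 'a'), (2, 'c')]


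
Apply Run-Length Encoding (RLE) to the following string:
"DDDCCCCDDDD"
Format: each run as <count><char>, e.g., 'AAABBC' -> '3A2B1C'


Scanning runs left to right:
  i=0: run of 'D' x 3 -> '3D'
  i=3: run of 'C' x 4 -> '4C'
  i=7: run of 'D' x 4 -> '4D'

RLE = 3D4C4D


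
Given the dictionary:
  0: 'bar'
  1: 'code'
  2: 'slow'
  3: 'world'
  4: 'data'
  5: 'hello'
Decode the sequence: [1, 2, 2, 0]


Look up each index in the dictionary:
  1 -> 'code'
  2 -> 'slow'
  2 -> 'slow'
  0 -> 'bar'

Decoded: "code slow slow bar"


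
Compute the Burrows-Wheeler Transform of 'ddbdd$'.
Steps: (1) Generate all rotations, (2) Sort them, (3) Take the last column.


Rotations (sorted):
  0: $ddbdd -> last char: d
  1: bdd$dd -> last char: d
  2: d$ddbd -> last char: d
  3: dbdd$d -> last char: d
  4: dd$ddb -> last char: b
  5: ddbdd$ -> last char: $


BWT = ddddb$


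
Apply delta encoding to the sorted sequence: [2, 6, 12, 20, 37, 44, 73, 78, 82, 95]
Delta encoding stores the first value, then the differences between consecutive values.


First value: 2
Deltas:
  6 - 2 = 4
  12 - 6 = 6
  20 - 12 = 8
  37 - 20 = 17
  44 - 37 = 7
  73 - 44 = 29
  78 - 73 = 5
  82 - 78 = 4
  95 - 82 = 13


Delta encoded: [2, 4, 6, 8, 17, 7, 29, 5, 4, 13]


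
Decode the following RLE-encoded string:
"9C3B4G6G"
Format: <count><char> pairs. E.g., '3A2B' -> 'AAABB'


Expanding each <count><char> pair:
  9C -> 'CCCCCCCCC'
  3B -> 'BBB'
  4G -> 'GGGG'
  6G -> 'GGGGGG'

Decoded = CCCCCCCCCBBBGGGGGGGGGG


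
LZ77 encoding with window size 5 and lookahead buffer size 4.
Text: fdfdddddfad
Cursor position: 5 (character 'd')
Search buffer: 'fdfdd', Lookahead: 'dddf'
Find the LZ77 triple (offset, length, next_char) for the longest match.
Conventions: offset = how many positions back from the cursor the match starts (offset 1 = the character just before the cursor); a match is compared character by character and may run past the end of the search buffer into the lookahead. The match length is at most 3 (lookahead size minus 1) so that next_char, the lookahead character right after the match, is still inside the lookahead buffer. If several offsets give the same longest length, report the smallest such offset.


Try each offset into the search buffer:
  offset=1 (pos 4, char 'd'): match length 3
  offset=2 (pos 3, char 'd'): match length 3
  offset=3 (pos 2, char 'f'): match length 0
  offset=4 (pos 1, char 'd'): match length 1
  offset=5 (pos 0, char 'f'): match length 0
Longest match has length 3, found at offsets 1, 2; take the smallest, offset 1.
next_char = character at position 5 + 3 = 8 -> 'f'

Best match: offset=1, length=3 (matching 'ddd' starting at position 4)
LZ77 triple: (1, 3, 'f')


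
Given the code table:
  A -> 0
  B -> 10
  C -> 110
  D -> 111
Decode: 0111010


Decoding:
0 -> A
111 -> D
0 -> A
10 -> B


Result: ADAB


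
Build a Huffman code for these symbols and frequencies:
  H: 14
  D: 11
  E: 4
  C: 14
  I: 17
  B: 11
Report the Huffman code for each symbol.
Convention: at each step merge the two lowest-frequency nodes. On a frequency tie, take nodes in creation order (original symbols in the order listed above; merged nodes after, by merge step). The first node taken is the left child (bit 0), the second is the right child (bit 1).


Huffman tree construction:
Step 1: Merge E(4) + D(11) = 15
Step 2: Merge B(11) + H(14) = 25
Step 3: Merge C(14) + (E+D)(15) = 29
Step 4: Merge I(17) + (B+H)(25) = 42
Step 5: Merge (C+(E+D))(29) + (I+(B+H))(42) = 71
Read each symbol's code off the tree from the root (left child = 0, right child = 1).

Codes:
  H: 111 (length 3)
  D: 011 (length 3)
  E: 010 (length 3)
  C: 00 (length 2)
  I: 10 (length 2)
  B: 110 (length 3)
Average code length: 182/71 = 2.5634 bits/symbol


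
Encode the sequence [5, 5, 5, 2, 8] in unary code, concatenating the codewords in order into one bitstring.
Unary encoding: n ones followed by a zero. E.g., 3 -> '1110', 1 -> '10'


Encode each number as n ones followed by a terminating 0:
  5 -> 111110 (6 bits)
  5 -> 111110 (6 bits)
  5 -> 111110 (6 bits)
  2 -> 110 (3 bits)
  8 -> 111111110 (9 bits)
Total length = 6 + 6 + 6 + 3 + 9 = 30 bits.

Unary([5, 5, 5, 2, 8]) = 111110111110111110110111111110 (30 bits)


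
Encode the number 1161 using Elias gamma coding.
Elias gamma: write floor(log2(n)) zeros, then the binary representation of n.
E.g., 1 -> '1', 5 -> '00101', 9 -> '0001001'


num_bits = floor(log2(1161)) + 1 = 11
leading_zeros = num_bits - 1 = 10
binary(1161) = 10010001001

Elias gamma(1161) = '0000000000' + '10010001001' = 000000000010010001001 (21 bits)


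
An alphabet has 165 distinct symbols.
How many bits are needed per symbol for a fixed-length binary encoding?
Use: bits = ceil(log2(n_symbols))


log2(165) = 7.3663
Bracket: 2^7 = 128 < 165 <= 2^8 = 256
So ceil(log2(165)) = 8

bits = ceil(log2(165)) = ceil(7.3663) = 8 bits


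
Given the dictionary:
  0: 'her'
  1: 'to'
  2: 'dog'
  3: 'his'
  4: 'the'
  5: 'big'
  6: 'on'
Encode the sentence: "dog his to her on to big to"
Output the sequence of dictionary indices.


Look up each word in the dictionary:
  'dog' -> 2
  'his' -> 3
  'to' -> 1
  'her' -> 0
  'on' -> 6
  'to' -> 1
  'big' -> 5
  'to' -> 1

Encoded: [2, 3, 1, 0, 6, 1, 5, 1]


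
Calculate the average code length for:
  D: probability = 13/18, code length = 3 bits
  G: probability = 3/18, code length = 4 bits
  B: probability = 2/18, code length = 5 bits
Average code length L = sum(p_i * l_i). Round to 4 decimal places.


Weighted contributions p_i * l_i:
  D: (13/18) * 3 = 39/18
  G: (3/18) * 4 = 12/18
  B: (2/18) * 5 = 10/18
Sum = (39 + 12 + 10)/18 = 61/18

L = 61/18 = 3.3889 bits/symbol


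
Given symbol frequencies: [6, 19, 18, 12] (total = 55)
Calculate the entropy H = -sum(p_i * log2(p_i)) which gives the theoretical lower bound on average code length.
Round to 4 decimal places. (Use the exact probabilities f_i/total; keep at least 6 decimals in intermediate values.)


Per-symbol terms -p_i * log2(p_i) with p_i = f_i/55:
  p = 6/55 = 0.109091: log2(p) = -3.196397, -p*log2(p) = 0.348698
  p = 19/55 = 0.345455: log2(p) = -1.533432, -p*log2(p) = 0.529731
  p = 18/55 = 0.327273: log2(p) = -1.611435, -p*log2(p) = 0.527379
  p = 12/55 = 0.218182: log2(p) = -2.196397, -p*log2(p) = 0.479214
H = 0.348698 + 0.529731 + 0.527379 + 0.479214 = 1.885022

H = 1.885 bits/symbol


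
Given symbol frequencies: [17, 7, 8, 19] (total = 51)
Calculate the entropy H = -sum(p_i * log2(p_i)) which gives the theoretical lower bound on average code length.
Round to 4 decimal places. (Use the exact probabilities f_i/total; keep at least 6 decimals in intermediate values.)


Per-symbol terms -p_i * log2(p_i) with p_i = f_i/51:
  p = 17/51 = 0.333333: log2(p) = -1.584963, -p*log2(p) = 0.528321
  p = 7/51 = 0.137255: log2(p) = -2.865070, -p*log2(p) = 0.393245
  p = 8/51 = 0.156863: log2(p) = -2.672425, -p*log2(p) = 0.419204
  p = 19/51 = 0.372549: log2(p) = -1.424498, -p*log2(p) = 0.530695
H = 0.528321 + 0.393245 + 0.419204 + 0.530695 = 1.871465

H = 1.8715 bits/symbol


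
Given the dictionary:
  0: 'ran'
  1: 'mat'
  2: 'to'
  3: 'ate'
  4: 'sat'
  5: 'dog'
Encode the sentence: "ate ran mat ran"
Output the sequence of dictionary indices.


Look up each word in the dictionary:
  'ate' -> 3
  'ran' -> 0
  'mat' -> 1
  'ran' -> 0

Encoded: [3, 0, 1, 0]


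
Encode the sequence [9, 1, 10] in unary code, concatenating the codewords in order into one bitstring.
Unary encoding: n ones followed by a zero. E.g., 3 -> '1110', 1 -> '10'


Encode each number as n ones followed by a terminating 0:
  9 -> 1111111110 (10 bits)
  1 -> 10 (2 bits)
  10 -> 11111111110 (11 bits)
Total length = 10 + 2 + 11 = 23 bits.

Unary([9, 1, 10]) = 11111111101011111111110 (23 bits)


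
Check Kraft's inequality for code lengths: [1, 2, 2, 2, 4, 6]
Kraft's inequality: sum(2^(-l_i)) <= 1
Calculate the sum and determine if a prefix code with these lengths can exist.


Sum = 2^(-1) + 2^(-2) + 2^(-2) + 2^(-2) + 2^(-4) + 2^(-6)
    = 0.5 + 0.25 + 0.25 + 0.25 + 0.0625 + 0.015625
    = 85/64 = 1.328125
Since 1.328125 > 1, Kraft's inequality is NOT satisfied.
A prefix code with these lengths CANNOT exist.

Kraft sum = 1.328125. Not satisfied.


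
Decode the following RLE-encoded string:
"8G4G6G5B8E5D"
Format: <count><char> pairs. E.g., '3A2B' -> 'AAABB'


Expanding each <count><char> pair:
  8G -> 'GGGGGGGG'
  4G -> 'GGGG'
  6G -> 'GGGGGG'
  5B -> 'BBBBB'
  8E -> 'EEEEEEEE'
  5D -> 'DDDDD'

Decoded = GGGGGGGGGGGGGGGGGGBBBBBEEEEEEEEDDDDD


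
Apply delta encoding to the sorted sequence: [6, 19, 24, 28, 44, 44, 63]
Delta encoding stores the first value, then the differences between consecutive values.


First value: 6
Deltas:
  19 - 6 = 13
  24 - 19 = 5
  28 - 24 = 4
  44 - 28 = 16
  44 - 44 = 0
  63 - 44 = 19


Delta encoded: [6, 13, 5, 4, 16, 0, 19]


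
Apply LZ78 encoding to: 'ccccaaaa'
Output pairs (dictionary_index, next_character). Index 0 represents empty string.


LZ78 encoding steps:
Dictionary: {0: ''}
Step 1: w='' (idx 0), next='c' -> output (0, 'c'), add 'c' as idx 1
Step 2: w='c' (idx 1), next='c' -> output (1, 'c'), add 'cc' as idx 2
Step 3: w='c' (idx 1), next='a' -> output (1, 'a'), add 'ca' as idx 3
Step 4: w='' (idx 0), next='a' -> output (0, 'a'), add 'a' as idx 4
Step 5: w='a' (idx 4), next='a' -> output (4, 'a'), add 'aa' as idx 5


Encoded: [(0, 'c'), (1, 'c'), (1, 'a'), (0, 'a'), (4, 'a')]


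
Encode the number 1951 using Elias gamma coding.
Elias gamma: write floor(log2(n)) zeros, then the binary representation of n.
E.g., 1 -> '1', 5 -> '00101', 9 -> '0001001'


num_bits = floor(log2(1951)) + 1 = 11
leading_zeros = num_bits - 1 = 10
binary(1951) = 11110011111

Elias gamma(1951) = '0000000000' + '11110011111' = 000000000011110011111 (21 bits)


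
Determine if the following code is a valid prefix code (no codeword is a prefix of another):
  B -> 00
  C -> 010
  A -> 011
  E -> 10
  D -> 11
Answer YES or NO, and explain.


Checking each pair (does one codeword prefix another?):
  B='00' vs C='010': no prefix
  B='00' vs A='011': no prefix
  B='00' vs E='10': no prefix
  B='00' vs D='11': no prefix
  C='010' vs B='00': no prefix
  C='010' vs A='011': no prefix
  C='010' vs E='10': no prefix
  C='010' vs D='11': no prefix
  A='011' vs B='00': no prefix
  A='011' vs C='010': no prefix
  A='011' vs E='10': no prefix
  A='011' vs D='11': no prefix
  E='10' vs B='00': no prefix
  E='10' vs C='010': no prefix
  E='10' vs A='011': no prefix
  E='10' vs D='11': no prefix
  D='11' vs B='00': no prefix
  D='11' vs C='010': no prefix
  D='11' vs A='011': no prefix
  D='11' vs E='10': no prefix
No violation found over all pairs.

YES -- this is a valid prefix code. No codeword is a prefix of any other codeword.


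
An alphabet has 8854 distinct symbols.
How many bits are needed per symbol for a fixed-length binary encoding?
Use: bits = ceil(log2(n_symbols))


log2(8854) = 13.1121
Bracket: 2^13 = 8192 < 8854 <= 2^14 = 16384
So ceil(log2(8854)) = 14

bits = ceil(log2(8854)) = ceil(13.1121) = 14 bits


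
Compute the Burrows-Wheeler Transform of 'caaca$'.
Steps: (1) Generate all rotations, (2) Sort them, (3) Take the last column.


Rotations (sorted):
  0: $caaca -> last char: a
  1: a$caac -> last char: c
  2: aaca$c -> last char: c
  3: aca$ca -> last char: a
  4: ca$caa -> last char: a
  5: caaca$ -> last char: $


BWT = accaa$


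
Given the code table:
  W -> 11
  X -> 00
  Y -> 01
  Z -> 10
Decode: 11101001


Decoding:
11 -> W
10 -> Z
10 -> Z
01 -> Y


Result: WZZY


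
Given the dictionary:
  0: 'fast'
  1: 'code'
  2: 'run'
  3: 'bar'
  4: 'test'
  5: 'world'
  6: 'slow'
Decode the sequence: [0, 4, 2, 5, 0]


Look up each index in the dictionary:
  0 -> 'fast'
  4 -> 'test'
  2 -> 'run'
  5 -> 'world'
  0 -> 'fast'

Decoded: "fast test run world fast"


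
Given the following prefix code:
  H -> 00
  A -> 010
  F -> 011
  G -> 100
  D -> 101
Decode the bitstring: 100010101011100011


Decoding step by step:
Bits 100 -> G
Bits 010 -> A
Bits 101 -> D
Bits 011 -> F
Bits 100 -> G
Bits 011 -> F


Decoded message: GADFGF


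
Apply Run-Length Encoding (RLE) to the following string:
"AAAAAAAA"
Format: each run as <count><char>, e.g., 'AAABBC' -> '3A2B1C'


Scanning runs left to right:
  i=0: run of 'A' x 8 -> '8A'

RLE = 8A


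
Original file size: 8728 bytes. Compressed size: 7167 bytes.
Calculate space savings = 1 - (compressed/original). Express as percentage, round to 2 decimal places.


ratio = compressed/original = 7167/8728 = 0.82115
savings = 1 - ratio = 1 - 0.82115 = 0.17885
as a percentage: 0.17885 * 100 = 17.88%

Space savings = 1 - 7167/8728 = 17.88%


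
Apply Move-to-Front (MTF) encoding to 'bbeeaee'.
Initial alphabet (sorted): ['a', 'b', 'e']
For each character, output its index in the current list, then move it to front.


MTF encoding:
'b': index 1 in ['a', 'b', 'e'] -> ['b', 'a', 'e']
'b': index 0 in ['b', 'a', 'e'] -> ['b', 'a', 'e']
'e': index 2 in ['b', 'a', 'e'] -> ['e', 'b', 'a']
'e': index 0 in ['e', 'b', 'a'] -> ['e', 'b', 'a']
'a': index 2 in ['e', 'b', 'a'] -> ['a', 'e', 'b']
'e': index 1 in ['a', 'e', 'b'] -> ['e', 'a', 'b']
'e': index 0 in ['e', 'a', 'b'] -> ['e', 'a', 'b']


Output: [1, 0, 2, 0, 2, 1, 0]


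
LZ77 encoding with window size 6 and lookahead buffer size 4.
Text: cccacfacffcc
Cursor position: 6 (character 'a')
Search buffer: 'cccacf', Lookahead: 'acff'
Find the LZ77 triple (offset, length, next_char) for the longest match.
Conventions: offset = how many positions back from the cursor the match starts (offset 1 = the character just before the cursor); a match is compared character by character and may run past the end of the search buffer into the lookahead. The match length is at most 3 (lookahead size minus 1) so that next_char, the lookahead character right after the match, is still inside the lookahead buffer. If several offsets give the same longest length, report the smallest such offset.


Try each offset into the search buffer:
  offset=1 (pos 5, char 'f'): match length 0
  offset=2 (pos 4, char 'c'): match length 0
  offset=3 (pos 3, char 'a'): match length 3
  offset=4 (pos 2, char 'c'): match length 0
  offset=5 (pos 1, char 'c'): match length 0
  offset=6 (pos 0, char 'c'): match length 0
Longest match has length 3 at offset 3.
next_char = character at position 6 + 3 = 9 -> 'f'

Best match: offset=3, length=3 (matching 'acf' starting at position 3)
LZ77 triple: (3, 3, 'f')


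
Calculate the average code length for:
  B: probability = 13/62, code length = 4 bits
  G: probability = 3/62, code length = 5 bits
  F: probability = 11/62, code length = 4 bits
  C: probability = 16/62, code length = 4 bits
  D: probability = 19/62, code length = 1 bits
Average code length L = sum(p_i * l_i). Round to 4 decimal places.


Weighted contributions p_i * l_i:
  B: (13/62) * 4 = 52/62
  G: (3/62) * 5 = 15/62
  F: (11/62) * 4 = 44/62
  C: (16/62) * 4 = 64/62
  D: (19/62) * 1 = 19/62
Sum = (52 + 15 + 44 + 64 + 19)/62 = 194/62

L = 194/62 = 3.1290 bits/symbol


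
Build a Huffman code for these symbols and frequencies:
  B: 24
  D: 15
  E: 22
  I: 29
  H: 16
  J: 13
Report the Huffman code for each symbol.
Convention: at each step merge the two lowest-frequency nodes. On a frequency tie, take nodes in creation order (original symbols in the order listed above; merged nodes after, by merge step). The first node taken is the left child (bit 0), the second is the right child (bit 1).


Huffman tree construction:
Step 1: Merge J(13) + D(15) = 28
Step 2: Merge H(16) + E(22) = 38
Step 3: Merge B(24) + (J+D)(28) = 52
Step 4: Merge I(29) + (H+E)(38) = 67
Step 5: Merge (B+(J+D))(52) + (I+(H+E))(67) = 119
Read each symbol's code off the tree from the root (left child = 0, right child = 1).

Codes:
  B: 00 (length 2)
  D: 011 (length 3)
  E: 111 (length 3)
  I: 10 (length 2)
  H: 110 (length 3)
  J: 010 (length 3)
Average code length: 304/119 = 2.5546 bits/symbol


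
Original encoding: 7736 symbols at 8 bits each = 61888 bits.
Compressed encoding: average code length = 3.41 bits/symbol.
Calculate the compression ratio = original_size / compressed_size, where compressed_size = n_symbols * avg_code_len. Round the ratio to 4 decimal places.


original_size = n_symbols * orig_bits = 7736 * 8 = 61888 bits
compressed_size = n_symbols * avg_code_len = 7736 * 3.41 = 26379.76 bits
ratio = original_size / compressed_size = 61888 / 26379.76 = 2.346

Compression ratio = 2.346


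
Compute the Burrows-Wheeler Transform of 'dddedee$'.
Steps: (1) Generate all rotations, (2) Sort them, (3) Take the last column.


Rotations (sorted):
  0: $dddedee -> last char: e
  1: dddedee$ -> last char: $
  2: ddedee$d -> last char: d
  3: dedee$dd -> last char: d
  4: dee$ddde -> last char: e
  5: e$dddede -> last char: e
  6: edee$ddd -> last char: d
  7: ee$ddded -> last char: d


BWT = e$ddeedd


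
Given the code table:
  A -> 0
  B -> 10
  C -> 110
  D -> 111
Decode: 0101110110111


Decoding:
0 -> A
10 -> B
111 -> D
0 -> A
110 -> C
111 -> D


Result: ABDACD


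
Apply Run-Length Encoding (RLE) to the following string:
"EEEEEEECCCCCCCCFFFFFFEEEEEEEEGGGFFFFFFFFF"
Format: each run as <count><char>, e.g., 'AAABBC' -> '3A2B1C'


Scanning runs left to right:
  i=0: run of 'E' x 7 -> '7E'
  i=7: run of 'C' x 8 -> '8C'
  i=15: run of 'F' x 6 -> '6F'
  i=21: run of 'E' x 8 -> '8E'
  i=29: run of 'G' x 3 -> '3G'
  i=32: run of 'F' x 9 -> '9F'

RLE = 7E8C6F8E3G9F


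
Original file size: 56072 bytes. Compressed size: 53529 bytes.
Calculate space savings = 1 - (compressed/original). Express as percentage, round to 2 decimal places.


ratio = compressed/original = 53529/56072 = 0.954648
savings = 1 - ratio = 1 - 0.954648 = 0.045352
as a percentage: 0.045352 * 100 = 4.54%

Space savings = 1 - 53529/56072 = 4.54%


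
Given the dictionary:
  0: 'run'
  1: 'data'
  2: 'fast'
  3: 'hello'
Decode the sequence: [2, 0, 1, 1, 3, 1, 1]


Look up each index in the dictionary:
  2 -> 'fast'
  0 -> 'run'
  1 -> 'data'
  1 -> 'data'
  3 -> 'hello'
  1 -> 'data'
  1 -> 'data'

Decoded: "fast run data data hello data data"


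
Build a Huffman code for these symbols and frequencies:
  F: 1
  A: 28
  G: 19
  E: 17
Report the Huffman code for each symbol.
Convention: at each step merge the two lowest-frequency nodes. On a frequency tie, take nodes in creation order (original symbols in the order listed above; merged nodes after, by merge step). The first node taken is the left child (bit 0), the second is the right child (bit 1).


Huffman tree construction:
Step 1: Merge F(1) + E(17) = 18
Step 2: Merge (F+E)(18) + G(19) = 37
Step 3: Merge A(28) + ((F+E)+G)(37) = 65
Read each symbol's code off the tree from the root (left child = 0, right child = 1).

Codes:
  F: 100 (length 3)
  A: 0 (length 1)
  G: 11 (length 2)
  E: 101 (length 3)
Average code length: 120/65 = 1.8462 bits/symbol


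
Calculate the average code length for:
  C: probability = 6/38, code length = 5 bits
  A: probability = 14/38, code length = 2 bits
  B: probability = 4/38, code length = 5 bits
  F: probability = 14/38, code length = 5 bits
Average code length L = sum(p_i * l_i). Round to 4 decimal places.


Weighted contributions p_i * l_i:
  C: (6/38) * 5 = 30/38
  A: (14/38) * 2 = 28/38
  B: (4/38) * 5 = 20/38
  F: (14/38) * 5 = 70/38
Sum = (30 + 28 + 20 + 70)/38 = 148/38

L = 148/38 = 3.8947 bits/symbol


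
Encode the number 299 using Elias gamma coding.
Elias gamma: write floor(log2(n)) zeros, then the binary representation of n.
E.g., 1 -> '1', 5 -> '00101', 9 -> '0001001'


num_bits = floor(log2(299)) + 1 = 9
leading_zeros = num_bits - 1 = 8
binary(299) = 100101011

Elias gamma(299) = '00000000' + '100101011' = 00000000100101011 (17 bits)


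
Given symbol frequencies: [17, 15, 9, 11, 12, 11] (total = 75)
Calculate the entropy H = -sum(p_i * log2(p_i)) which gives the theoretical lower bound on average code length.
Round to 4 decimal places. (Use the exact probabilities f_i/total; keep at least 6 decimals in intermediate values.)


Per-symbol terms -p_i * log2(p_i) with p_i = f_i/75:
  p = 17/75 = 0.226667: log2(p) = -2.141356, -p*log2(p) = 0.485374
  p = 15/75 = 0.200000: log2(p) = -2.321928, -p*log2(p) = 0.464386
  p = 9/75 = 0.120000: log2(p) = -3.058894, -p*log2(p) = 0.367067
  p = 11/75 = 0.146667: log2(p) = -2.769387, -p*log2(p) = 0.406177
  p = 12/75 = 0.160000: log2(p) = -2.643856, -p*log2(p) = 0.423017
  p = 11/75 = 0.146667: log2(p) = -2.769387, -p*log2(p) = 0.406177
H = 0.485374 + 0.464386 + 0.367067 + 0.406177 + 0.423017 + 0.406177 = 2.552198

H = 2.5522 bits/symbol


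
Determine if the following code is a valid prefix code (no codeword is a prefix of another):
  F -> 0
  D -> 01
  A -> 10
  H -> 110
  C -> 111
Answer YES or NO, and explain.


Checking each pair (does one codeword prefix another?):
  F='0' vs D='01': prefix -- VIOLATION

NO -- this is NOT a valid prefix code. F (0) is a prefix of D (01).


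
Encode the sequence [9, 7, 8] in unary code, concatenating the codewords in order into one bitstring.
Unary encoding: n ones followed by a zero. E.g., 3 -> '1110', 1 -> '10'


Encode each number as n ones followed by a terminating 0:
  9 -> 1111111110 (10 bits)
  7 -> 11111110 (8 bits)
  8 -> 111111110 (9 bits)
Total length = 10 + 8 + 9 = 27 bits.

Unary([9, 7, 8]) = 111111111011111110111111110 (27 bits)


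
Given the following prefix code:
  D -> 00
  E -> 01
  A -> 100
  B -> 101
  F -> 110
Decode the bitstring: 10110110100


Decoding step by step:
Bits 101 -> B
Bits 101 -> B
Bits 101 -> B
Bits 00 -> D


Decoded message: BBBD


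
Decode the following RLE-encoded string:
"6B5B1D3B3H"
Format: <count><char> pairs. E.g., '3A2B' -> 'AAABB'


Expanding each <count><char> pair:
  6B -> 'BBBBBB'
  5B -> 'BBBBB'
  1D -> 'D'
  3B -> 'BBB'
  3H -> 'HHH'

Decoded = BBBBBBBBBBBDBBBHHH


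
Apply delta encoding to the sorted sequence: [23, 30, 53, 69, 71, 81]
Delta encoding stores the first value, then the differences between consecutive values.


First value: 23
Deltas:
  30 - 23 = 7
  53 - 30 = 23
  69 - 53 = 16
  71 - 69 = 2
  81 - 71 = 10


Delta encoded: [23, 7, 23, 16, 2, 10]


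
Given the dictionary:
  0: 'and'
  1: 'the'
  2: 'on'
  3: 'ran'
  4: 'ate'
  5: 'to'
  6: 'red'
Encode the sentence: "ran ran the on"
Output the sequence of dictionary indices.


Look up each word in the dictionary:
  'ran' -> 3
  'ran' -> 3
  'the' -> 1
  'on' -> 2

Encoded: [3, 3, 1, 2]


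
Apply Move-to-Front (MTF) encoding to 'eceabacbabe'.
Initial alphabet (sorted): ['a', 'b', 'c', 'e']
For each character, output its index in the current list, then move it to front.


MTF encoding:
'e': index 3 in ['a', 'b', 'c', 'e'] -> ['e', 'a', 'b', 'c']
'c': index 3 in ['e', 'a', 'b', 'c'] -> ['c', 'e', 'a', 'b']
'e': index 1 in ['c', 'e', 'a', 'b'] -> ['e', 'c', 'a', 'b']
'a': index 2 in ['e', 'c', 'a', 'b'] -> ['a', 'e', 'c', 'b']
'b': index 3 in ['a', 'e', 'c', 'b'] -> ['b', 'a', 'e', 'c']
'a': index 1 in ['b', 'a', 'e', 'c'] -> ['a', 'b', 'e', 'c']
'c': index 3 in ['a', 'b', 'e', 'c'] -> ['c', 'a', 'b', 'e']
'b': index 2 in ['c', 'a', 'b', 'e'] -> ['b', 'c', 'a', 'e']
'a': index 2 in ['b', 'c', 'a', 'e'] -> ['a', 'b', 'c', 'e']
'b': index 1 in ['a', 'b', 'c', 'e'] -> ['b', 'a', 'c', 'e']
'e': index 3 in ['b', 'a', 'c', 'e'] -> ['e', 'b', 'a', 'c']


Output: [3, 3, 1, 2, 3, 1, 3, 2, 2, 1, 3]


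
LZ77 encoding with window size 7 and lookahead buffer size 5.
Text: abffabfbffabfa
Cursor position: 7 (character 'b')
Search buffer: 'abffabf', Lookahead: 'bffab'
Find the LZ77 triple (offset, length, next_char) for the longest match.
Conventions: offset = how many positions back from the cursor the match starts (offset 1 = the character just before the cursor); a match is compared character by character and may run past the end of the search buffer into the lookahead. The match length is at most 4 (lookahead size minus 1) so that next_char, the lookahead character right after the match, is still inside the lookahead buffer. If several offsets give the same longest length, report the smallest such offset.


Try each offset into the search buffer:
  offset=1 (pos 6, char 'f'): match length 0
  offset=2 (pos 5, char 'b'): match length 2
  offset=3 (pos 4, char 'a'): match length 0
  offset=4 (pos 3, char 'f'): match length 0
  offset=5 (pos 2, char 'f'): match length 0
  offset=6 (pos 1, char 'b'): match length 4
  offset=7 (pos 0, char 'a'): match length 0
Longest match has length 4 at offset 6.
next_char = character at position 7 + 4 = 11 -> 'b'

Best match: offset=6, length=4 (matching 'bffa' starting at position 1)
LZ77 triple: (6, 4, 'b')


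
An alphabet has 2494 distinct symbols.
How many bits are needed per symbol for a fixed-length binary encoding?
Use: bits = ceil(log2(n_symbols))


log2(2494) = 11.2842
Bracket: 2^11 = 2048 < 2494 <= 2^12 = 4096
So ceil(log2(2494)) = 12

bits = ceil(log2(2494)) = ceil(11.2842) = 12 bits


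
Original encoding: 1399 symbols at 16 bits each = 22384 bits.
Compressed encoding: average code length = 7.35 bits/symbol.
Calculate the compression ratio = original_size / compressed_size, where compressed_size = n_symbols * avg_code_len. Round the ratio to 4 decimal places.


original_size = n_symbols * orig_bits = 1399 * 16 = 22384 bits
compressed_size = n_symbols * avg_code_len = 1399 * 7.35 = 10282.65 bits
ratio = original_size / compressed_size = 22384 / 10282.65 = 2.1769

Compression ratio = 2.1769


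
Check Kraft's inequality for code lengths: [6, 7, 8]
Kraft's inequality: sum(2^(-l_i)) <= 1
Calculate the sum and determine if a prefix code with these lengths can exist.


Sum = 2^(-6) + 2^(-7) + 2^(-8)
    = 0.015625 + 0.0078125 + 0.00390625
    = 7/256 = 0.02734375
Since 0.02734375 <= 1, Kraft's inequality IS satisfied.
A prefix code with these lengths CAN exist.

Kraft sum = 0.02734375. Satisfied.


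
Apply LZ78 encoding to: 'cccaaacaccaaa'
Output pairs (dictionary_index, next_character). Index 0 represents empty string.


LZ78 encoding steps:
Dictionary: {0: ''}
Step 1: w='' (idx 0), next='c' -> output (0, 'c'), add 'c' as idx 1
Step 2: w='c' (idx 1), next='c' -> output (1, 'c'), add 'cc' as idx 2
Step 3: w='' (idx 0), next='a' -> output (0, 'a'), add 'a' as idx 3
Step 4: w='a' (idx 3), next='a' -> output (3, 'a'), add 'aa' as idx 4
Step 5: w='c' (idx 1), next='a' -> output (1, 'a'), add 'ca' as idx 5
Step 6: w='cc' (idx 2), next='a' -> output (2, 'a'), add 'cca' as idx 6
Step 7: w='aa' (idx 4), end of input -> output (4, '')


Encoded: [(0, 'c'), (1, 'c'), (0, 'a'), (3, 'a'), (1, 'a'), (2, 'a'), (4, '')]


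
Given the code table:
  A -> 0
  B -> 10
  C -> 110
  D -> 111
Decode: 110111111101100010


Decoding:
110 -> C
111 -> D
111 -> D
10 -> B
110 -> C
0 -> A
0 -> A
10 -> B


Result: CDDBCAAB


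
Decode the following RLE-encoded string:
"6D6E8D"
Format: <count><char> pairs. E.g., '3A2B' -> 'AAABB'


Expanding each <count><char> pair:
  6D -> 'DDDDDD'
  6E -> 'EEEEEE'
  8D -> 'DDDDDDDD'

Decoded = DDDDDDEEEEEEDDDDDDDD


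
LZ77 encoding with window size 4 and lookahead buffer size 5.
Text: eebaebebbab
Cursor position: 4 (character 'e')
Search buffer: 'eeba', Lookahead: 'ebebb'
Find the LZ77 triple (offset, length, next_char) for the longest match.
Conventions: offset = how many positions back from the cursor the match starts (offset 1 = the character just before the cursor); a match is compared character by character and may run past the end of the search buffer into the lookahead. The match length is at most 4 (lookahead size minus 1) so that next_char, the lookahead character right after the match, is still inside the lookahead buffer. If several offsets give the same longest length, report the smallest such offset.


Try each offset into the search buffer:
  offset=1 (pos 3, char 'a'): match length 0
  offset=2 (pos 2, char 'b'): match length 0
  offset=3 (pos 1, char 'e'): match length 2
  offset=4 (pos 0, char 'e'): match length 1
Longest match has length 2 at offset 3.
next_char = character at position 4 + 2 = 6 -> 'e'

Best match: offset=3, length=2 (matching 'eb' starting at position 1)
LZ77 triple: (3, 2, 'e')
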